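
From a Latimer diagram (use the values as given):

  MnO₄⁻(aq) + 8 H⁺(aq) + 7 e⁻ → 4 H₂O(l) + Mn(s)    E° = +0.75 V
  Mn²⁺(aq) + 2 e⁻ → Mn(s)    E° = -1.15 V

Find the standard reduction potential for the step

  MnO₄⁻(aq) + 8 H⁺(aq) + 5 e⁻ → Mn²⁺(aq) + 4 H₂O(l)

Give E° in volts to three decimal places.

Sequential free energies add, so n₃E°₃ = n₁E°₁ + n₂E°₂.
With n₃ = 7, and the known step contributing 2×(-1.15) V, the unknown satisfies 5·E° = 7×(+0.75) − 2×(-1.15) = +7.550.
E° = +7.550 / 5 = +1.510 V.

+1.510 V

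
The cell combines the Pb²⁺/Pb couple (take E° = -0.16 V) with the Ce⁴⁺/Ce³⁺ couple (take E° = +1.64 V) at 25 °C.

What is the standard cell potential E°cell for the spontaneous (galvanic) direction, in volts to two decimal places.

+1.80 V

The Ce⁴⁺/Ce³⁺ couple has the higher reduction potential, so it is the cathode; Pb²⁺/Pb is oxidised at the anode.
E°cell = E°(cathode) − E°(anode) = (+1.64) − (-0.16) = +1.80 V.
Since E°cell > 0, the reaction is spontaneous under standard conditions.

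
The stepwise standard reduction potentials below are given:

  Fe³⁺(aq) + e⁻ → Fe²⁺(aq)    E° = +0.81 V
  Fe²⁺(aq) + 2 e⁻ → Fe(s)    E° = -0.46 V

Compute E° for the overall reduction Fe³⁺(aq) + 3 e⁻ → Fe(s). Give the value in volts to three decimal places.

-0.037 V

Standard free energies of sequential steps add: ΔG°₃ = ΔG°₁ + ΔG°₂, so n₃E°₃ = n₁E°₁ + n₂E°₂.
E°₃ = (1×+0.81 + 2×-0.46) / 3 = (-0.110) / 3 = -0.037 V.
Simply averaging or adding the two E° values would be wrong; the electron-weighted sum is required.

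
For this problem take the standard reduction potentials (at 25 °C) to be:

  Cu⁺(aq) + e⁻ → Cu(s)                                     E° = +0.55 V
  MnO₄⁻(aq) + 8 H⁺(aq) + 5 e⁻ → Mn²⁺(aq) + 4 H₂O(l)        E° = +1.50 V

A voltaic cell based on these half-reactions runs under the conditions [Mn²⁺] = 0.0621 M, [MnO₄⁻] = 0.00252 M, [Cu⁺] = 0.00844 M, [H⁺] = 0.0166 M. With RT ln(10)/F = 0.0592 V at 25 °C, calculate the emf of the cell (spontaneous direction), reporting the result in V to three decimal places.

+0.888 V

MnO₄⁻/Mn²⁺ is the cathode (higher E°), Cu⁺/Cu the anode: E°cell = +1.50 − (+0.55) = +0.95 V, n = 5.
Overall: MnO₄⁻(aq) + 8 H⁺(aq) + 5 Cu(s) → Mn²⁺(aq) + 4 H₂O(l) + 5 Cu⁺(aq)
Q = [Mn²⁺]·[Cu⁺]^5 / ([MnO₄⁻]·[H⁺]^8); log Q = 5.263.
E = E° − (0.0592/n) log Q = +0.95 − (0.0592/5)(5.263) = +0.888 V.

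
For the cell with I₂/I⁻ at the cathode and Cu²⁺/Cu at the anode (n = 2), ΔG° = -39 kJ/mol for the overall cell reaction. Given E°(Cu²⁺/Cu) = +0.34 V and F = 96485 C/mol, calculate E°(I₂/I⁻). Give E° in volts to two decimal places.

+0.54 V

E°cell = −ΔG°/(nF) = −(-39×10³)/((2)(96485)) = +0.202 V.
Since I₂/I⁻ is the cathode and Cu²⁺/Cu the anode, E°cell = E°(I₂/I⁻) − E°(Cu²⁺/Cu).
So E°(I₂/I⁻) = E°cell + E°(Cu²⁺/Cu) = +0.202 + (+0.34) = +0.54 V.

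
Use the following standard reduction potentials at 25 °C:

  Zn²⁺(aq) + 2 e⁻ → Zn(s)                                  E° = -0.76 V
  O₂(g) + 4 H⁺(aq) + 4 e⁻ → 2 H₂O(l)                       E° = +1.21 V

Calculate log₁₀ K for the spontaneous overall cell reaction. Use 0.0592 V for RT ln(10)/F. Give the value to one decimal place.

133.1

Cathode: O₂/H₂O; anode: Zn²⁺/Zn. E°cell = +1.97 V, n = 4.
log K = nE°cell / 0.0592 = (4)(+1.97) / 0.0592 = 133.1.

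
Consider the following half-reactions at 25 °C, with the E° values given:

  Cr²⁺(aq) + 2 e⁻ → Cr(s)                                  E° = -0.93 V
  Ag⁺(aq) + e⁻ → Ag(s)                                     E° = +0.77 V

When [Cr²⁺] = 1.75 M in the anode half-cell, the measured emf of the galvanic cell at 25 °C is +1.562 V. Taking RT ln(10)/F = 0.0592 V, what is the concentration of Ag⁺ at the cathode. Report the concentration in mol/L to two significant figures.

0.0062 M

Ag⁺/Ag is the cathode, Cr²⁺/Cr the anode: E°cell = +1.70 V, n = 2.
Overall reaction: 2 Ag⁺(aq) + Cr(s) → 2 Ag(s) + Cr²⁺(aq); Q = [Cr²⁺]^1/[Ag⁺]^2.
From E = E° − (0.0592/n) log Q: log Q = (E° − E)·n/0.0592 = (+1.70 − (+1.562))·2/0.0592 = 4.6622.
So 2·log[Ag⁺] = 1·log(1.75) − log Q = 0.2430 − (4.6622) = -4.4192; log[Ag⁺] = -4.4192 / 2 = -2.2096; [Ag⁺] = 10^(-2.2096) ≈ 0.0062 M.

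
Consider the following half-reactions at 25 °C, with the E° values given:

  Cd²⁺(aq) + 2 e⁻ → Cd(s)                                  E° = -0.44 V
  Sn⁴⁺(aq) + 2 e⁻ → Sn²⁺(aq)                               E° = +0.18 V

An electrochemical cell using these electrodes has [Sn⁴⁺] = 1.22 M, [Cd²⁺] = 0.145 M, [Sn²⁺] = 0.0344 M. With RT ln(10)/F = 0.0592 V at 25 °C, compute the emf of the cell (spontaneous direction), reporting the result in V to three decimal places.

Sn⁴⁺/Sn²⁺ is the cathode (higher E°), Cd²⁺/Cd the anode: E°cell = +0.18 − (-0.44) = +0.62 V, n = 2.
Overall: Sn⁴⁺(aq) + Cd(s) → Sn²⁺(aq) + Cd²⁺(aq)
Q = [Sn²⁺]·[Cd²⁺] / ([Sn⁴⁺]); log Q = -2.388.
E = E° − (0.0592/n) log Q = +0.62 − (0.0592/2)(-2.388) = +0.691 V.

+0.691 V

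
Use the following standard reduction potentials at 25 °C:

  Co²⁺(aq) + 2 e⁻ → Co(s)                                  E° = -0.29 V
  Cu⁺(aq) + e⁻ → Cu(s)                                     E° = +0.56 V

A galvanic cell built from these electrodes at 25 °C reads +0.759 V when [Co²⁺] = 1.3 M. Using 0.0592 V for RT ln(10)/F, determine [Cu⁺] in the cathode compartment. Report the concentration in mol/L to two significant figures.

0.033 M

Cu⁺/Cu is the cathode, Co²⁺/Co the anode: E°cell = +0.85 V, n = 2.
Overall reaction: 2 Cu⁺(aq) + Co(s) → 2 Cu(s) + Co²⁺(aq); Q = [Co²⁺]^1/[Cu⁺]^2.
From E = E° − (0.0592/n) log Q: log Q = (E° − E)·n/0.0592 = (+0.85 − (+0.759))·2/0.0592 = 3.0743.
So 2·log[Cu⁺] = 1·log(1.3) − log Q = 0.1139 − (3.0743) = -2.9604; log[Cu⁺] = -2.9604 / 2 = -1.4802; [Cu⁺] = 10^(-1.4802) ≈ 0.033 M.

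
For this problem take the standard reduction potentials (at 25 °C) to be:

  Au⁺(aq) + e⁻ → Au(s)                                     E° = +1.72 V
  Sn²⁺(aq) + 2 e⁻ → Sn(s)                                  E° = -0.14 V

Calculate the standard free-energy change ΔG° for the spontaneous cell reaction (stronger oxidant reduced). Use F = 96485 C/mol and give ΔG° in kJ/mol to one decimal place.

-358.9 kJ/mol

Au⁺/Au (E° = +1.72 V) is the cathode; Sn²⁺/Sn (E° = -0.14 V) is the anode, so E°cell = +1.86 V.
Balancing electrons gives n = 2 (lcm of 1 and 2).
ΔG° = −nFE° = −(2)(96485)(+1.86) = -358,924 J = -358.9 kJ/mol.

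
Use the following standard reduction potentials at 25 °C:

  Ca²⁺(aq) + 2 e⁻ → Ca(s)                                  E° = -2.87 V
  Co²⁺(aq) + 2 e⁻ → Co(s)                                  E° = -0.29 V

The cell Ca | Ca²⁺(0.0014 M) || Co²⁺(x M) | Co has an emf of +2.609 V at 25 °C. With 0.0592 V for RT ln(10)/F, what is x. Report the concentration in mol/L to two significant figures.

0.013 M

Co²⁺/Co is the cathode, Ca²⁺/Ca the anode: E°cell = +2.58 V, n = 2.
Overall reaction: Co²⁺(aq) + Ca(s) → Co(s) + Ca²⁺(aq); Q = [Ca²⁺]^1/[Co²⁺]^1.
From E = E° − (0.0592/n) log Q: log Q = (E° − E)·n/0.0592 = (+2.58 − (+2.609))·2/0.0592 = -0.9797.
So 1·log[Co²⁺] = 1·log(0.0014) − log Q = -2.8539 − (-0.9797) = -1.8742; [Co²⁺] = 10^(-1.8742) ≈ 0.013 M.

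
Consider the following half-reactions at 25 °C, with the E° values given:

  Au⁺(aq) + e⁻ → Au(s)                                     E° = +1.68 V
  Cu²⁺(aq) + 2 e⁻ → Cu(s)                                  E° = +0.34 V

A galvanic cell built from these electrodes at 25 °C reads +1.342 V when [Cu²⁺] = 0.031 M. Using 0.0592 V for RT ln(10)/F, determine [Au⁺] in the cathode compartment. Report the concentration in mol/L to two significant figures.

0.19 M

Au⁺/Au is the cathode, Cu²⁺/Cu the anode: E°cell = +1.34 V, n = 2.
Overall reaction: 2 Au⁺(aq) + Cu(s) → 2 Au(s) + Cu²⁺(aq); Q = [Cu²⁺]^1/[Au⁺]^2.
From E = E° − (0.0592/n) log Q: log Q = (E° − E)·n/0.0592 = (+1.34 − (+1.342))·2/0.0592 = -0.0676.
So 2·log[Au⁺] = 1·log(0.031) − log Q = -1.5086 − (-0.0676) = -1.4410; log[Au⁺] = -1.4410 / 2 = -0.7205; [Au⁺] = 10^(-0.7205) ≈ 0.19 M.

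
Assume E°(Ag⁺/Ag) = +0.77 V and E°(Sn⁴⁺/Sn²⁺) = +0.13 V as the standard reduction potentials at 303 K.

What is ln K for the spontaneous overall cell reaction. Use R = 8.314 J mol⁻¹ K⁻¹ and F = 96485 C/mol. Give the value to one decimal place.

49.0

Cathode: Ag⁺/Ag; anode: Sn⁴⁺/Sn²⁺. E°cell = (+0.77) − (+0.13) = +0.64 V, with n = 2.
ΔG° = −nFE° = −RT ln K, so ln K = nFE°/(RT) = (2)(96485)(+0.64) / ((8.314)(303)) = 49.025.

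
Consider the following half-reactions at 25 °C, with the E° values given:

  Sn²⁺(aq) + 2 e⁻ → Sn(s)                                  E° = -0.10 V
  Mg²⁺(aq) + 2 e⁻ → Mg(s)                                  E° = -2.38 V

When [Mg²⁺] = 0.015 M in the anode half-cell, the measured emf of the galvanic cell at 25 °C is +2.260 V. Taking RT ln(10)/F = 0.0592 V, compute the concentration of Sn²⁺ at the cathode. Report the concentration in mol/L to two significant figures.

Sn²⁺/Sn is the cathode, Mg²⁺/Mg the anode: E°cell = +2.28 V, n = 2.
Overall reaction: Sn²⁺(aq) + Mg(s) → Sn(s) + Mg²⁺(aq); Q = [Mg²⁺]^1/[Sn²⁺]^1.
From E = E° − (0.0592/n) log Q: log Q = (E° − E)·n/0.0592 = (+2.28 − (+2.260))·2/0.0592 = 0.6757.
So 1·log[Sn²⁺] = 1·log(0.015) − log Q = -1.8239 − (0.6757) = -2.4996; [Sn²⁺] = 10^(-2.4996) ≈ 0.0032 M.

0.0032 M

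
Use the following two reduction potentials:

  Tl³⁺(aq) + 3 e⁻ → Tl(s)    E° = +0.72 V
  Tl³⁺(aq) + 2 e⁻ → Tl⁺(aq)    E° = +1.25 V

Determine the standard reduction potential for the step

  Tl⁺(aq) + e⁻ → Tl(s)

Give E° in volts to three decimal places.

Sequential free energies add, so n₃E°₃ = n₁E°₁ + n₂E°₂.
With n₃ = 3, and the known step contributing 2×(+1.25) V, the unknown satisfies 1·E° = 3×(+0.72) − 2×(+1.25) = -0.340.
E° = -0.340 / 1 = -0.340 V.

-0.340 V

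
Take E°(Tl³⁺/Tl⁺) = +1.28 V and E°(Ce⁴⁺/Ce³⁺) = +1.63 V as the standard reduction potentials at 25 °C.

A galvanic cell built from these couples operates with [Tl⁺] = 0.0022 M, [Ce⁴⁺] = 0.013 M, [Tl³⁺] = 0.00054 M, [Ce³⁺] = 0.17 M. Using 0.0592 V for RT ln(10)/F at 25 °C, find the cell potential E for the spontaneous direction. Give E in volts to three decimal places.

+0.302 V

Ce⁴⁺/Ce³⁺ is the cathode (higher E°), Tl³⁺/Tl⁺ the anode: E°cell = +1.63 − (+1.28) = +0.35 V, n = 2.
Overall: 2 Ce⁴⁺(aq) + Tl⁺(aq) → 2 Ce³⁺(aq) + Tl³⁺(aq)
Q = [Ce³⁺]^2·[Tl³⁺] / ([Ce⁴⁺]^2·[Tl⁺]); log Q = 1.623.
E = E° − (0.0592/n) log Q = +0.35 − (0.0592/2)(1.623) = +0.302 V.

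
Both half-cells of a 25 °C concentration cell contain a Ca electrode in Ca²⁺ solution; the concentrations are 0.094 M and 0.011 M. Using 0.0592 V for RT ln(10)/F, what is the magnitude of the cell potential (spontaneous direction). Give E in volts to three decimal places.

For a concentration cell E°cell = 0. The 0.094 M side is the cathode (reduction is favoured where [Ca²⁺] is higher).
With n = 2, E = −(0.0592/2) log([Ca²⁺]ₐₙ/[Ca²⁺]꜀ₐₜ) = −(0.0592/2) log(0.011/0.094) = −(0.0592/2)(-0.932) = +0.028 V.

+0.028 V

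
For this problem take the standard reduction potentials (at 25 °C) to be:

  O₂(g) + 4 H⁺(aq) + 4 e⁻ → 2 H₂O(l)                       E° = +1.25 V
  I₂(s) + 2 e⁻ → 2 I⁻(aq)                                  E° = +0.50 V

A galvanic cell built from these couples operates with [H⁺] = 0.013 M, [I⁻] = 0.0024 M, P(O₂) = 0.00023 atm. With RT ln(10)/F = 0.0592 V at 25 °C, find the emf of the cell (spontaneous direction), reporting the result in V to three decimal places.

O₂/H₂O is the cathode (higher E°), I₂/I⁻ the anode: E°cell = +1.25 − (+0.50) = +0.75 V, n = 4.
Overall: O₂(g) + 4 H⁺(aq) + 4 I⁻(aq) → 2 H₂O(l) + 2 I₂(s)
Q = 1 / (P(O₂)·[H⁺]^4·[I⁻]^4); log Q = 21.662.
E = E° − (0.0592/n) log Q = +0.75 − (0.0592/4)(21.662) = +0.429 V.

+0.429 V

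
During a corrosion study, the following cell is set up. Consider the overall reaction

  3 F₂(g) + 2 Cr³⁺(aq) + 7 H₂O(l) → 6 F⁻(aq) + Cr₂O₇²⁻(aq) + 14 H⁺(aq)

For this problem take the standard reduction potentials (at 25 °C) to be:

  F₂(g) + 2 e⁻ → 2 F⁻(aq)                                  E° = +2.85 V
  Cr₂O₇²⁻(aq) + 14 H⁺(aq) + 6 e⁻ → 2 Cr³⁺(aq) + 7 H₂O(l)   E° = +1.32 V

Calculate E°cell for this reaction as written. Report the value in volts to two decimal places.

+1.53 V

The F₂/F⁻ couple has the higher reduction potential, so it is the cathode; Cr₂O₇²⁻/Cr³⁺ is oxidised at the anode.
E°cell = E°(cathode) − E°(anode) = (+2.85) − (+1.32) = +1.53 V.
Since E°cell > 0, the reaction is spontaneous under standard conditions.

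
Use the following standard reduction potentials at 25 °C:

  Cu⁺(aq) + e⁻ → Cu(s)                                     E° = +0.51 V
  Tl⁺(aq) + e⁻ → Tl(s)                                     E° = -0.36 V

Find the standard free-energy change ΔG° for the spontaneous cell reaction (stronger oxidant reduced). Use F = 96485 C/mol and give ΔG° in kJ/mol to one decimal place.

Cu⁺/Cu (E° = +0.51 V) is the cathode; Tl⁺/Tl (E° = -0.36 V) is the anode, so E°cell = +0.87 V.
Balancing electrons gives n = 1 (lcm of 1 and 1).
ΔG° = −nFE° = −(1)(96485)(+0.87) = -83,942 J = -83.9 kJ/mol.

-83.9 kJ/mol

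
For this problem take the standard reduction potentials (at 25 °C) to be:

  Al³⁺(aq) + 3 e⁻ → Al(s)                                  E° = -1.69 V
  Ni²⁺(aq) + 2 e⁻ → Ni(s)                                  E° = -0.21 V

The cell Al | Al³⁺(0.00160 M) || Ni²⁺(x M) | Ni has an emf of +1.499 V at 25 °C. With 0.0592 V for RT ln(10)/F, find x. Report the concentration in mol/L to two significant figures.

0.060 M

Ni²⁺/Ni is the cathode, Al³⁺/Al the anode: E°cell = +1.48 V, n = 6.
Overall reaction: 3 Ni²⁺(aq) + 2 Al(s) → 3 Ni(s) + 2 Al³⁺(aq); Q = [Al³⁺]^2/[Ni²⁺]^3.
From E = E° − (0.0592/n) log Q: log Q = (E° − E)·n/0.0592 = (+1.48 − (+1.499))·6/0.0592 = -1.9257.
So 3·log[Ni²⁺] = 2·log(0.0016) − log Q = -5.5918 − (-1.9257) = -3.6661; log[Ni²⁺] = -3.6661 / 3 = -1.2220; [Ni²⁺] = 10^(-1.2220) ≈ 0.060 M.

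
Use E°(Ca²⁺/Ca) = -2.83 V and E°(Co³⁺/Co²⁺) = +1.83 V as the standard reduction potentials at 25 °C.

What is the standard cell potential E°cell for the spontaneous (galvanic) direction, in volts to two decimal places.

The Co³⁺/Co²⁺ couple has the higher reduction potential, so it is the cathode; Ca²⁺/Ca is oxidised at the anode.
E°cell = E°(cathode) − E°(anode) = (+1.83) − (-2.83) = +4.66 V.

+4.66 V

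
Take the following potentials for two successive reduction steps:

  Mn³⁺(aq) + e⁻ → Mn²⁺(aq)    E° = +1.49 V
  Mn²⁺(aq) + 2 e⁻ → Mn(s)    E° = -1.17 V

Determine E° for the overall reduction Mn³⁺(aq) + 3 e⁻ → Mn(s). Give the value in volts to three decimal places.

Standard free energies of sequential steps add: ΔG°₃ = ΔG°₁ + ΔG°₂, so n₃E°₃ = n₁E°₁ + n₂E°₂.
E°₃ = (1×+1.49 + 2×-1.17) / 3 = (-0.850) / 3 = -0.283 V.

-0.283 V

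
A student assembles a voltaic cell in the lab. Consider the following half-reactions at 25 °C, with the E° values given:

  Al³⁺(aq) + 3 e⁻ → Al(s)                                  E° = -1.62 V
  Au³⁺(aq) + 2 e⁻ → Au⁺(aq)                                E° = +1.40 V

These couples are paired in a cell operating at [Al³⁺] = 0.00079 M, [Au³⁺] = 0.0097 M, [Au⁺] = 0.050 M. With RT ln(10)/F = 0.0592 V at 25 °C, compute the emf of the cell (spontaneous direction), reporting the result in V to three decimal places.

+3.060 V

Au³⁺/Au⁺ is the cathode (higher E°), Al³⁺/Al the anode: E°cell = +1.40 − (-1.62) = +3.02 V, n = 6.
Overall: 3 Au³⁺(aq) + 2 Al(s) → 3 Au⁺(aq) + 2 Al³⁺(aq)
Q = [Au⁺]^3·[Al³⁺]^2 / ([Au³⁺]^3); log Q = -4.068.
E = E° − (0.0592/n) log Q = +3.02 − (0.0592/6)(-4.068) = +3.060 V.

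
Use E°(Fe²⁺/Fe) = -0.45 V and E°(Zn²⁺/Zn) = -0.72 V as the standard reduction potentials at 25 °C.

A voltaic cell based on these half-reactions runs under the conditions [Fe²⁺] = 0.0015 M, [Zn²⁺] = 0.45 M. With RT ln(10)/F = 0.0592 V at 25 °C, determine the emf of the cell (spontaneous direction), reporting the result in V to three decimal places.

+0.197 V

Fe²⁺/Fe is the cathode (higher E°), Zn²⁺/Zn the anode: E°cell = -0.45 − (-0.72) = +0.27 V, n = 2.
Overall: Fe²⁺(aq) + Zn(s) → Fe(s) + Zn²⁺(aq)
Q = [Zn²⁺] / ([Fe²⁺]); log Q = 2.477.
E = E° − (0.0592/n) log Q = +0.27 − (0.0592/2)(2.477) = +0.197 V.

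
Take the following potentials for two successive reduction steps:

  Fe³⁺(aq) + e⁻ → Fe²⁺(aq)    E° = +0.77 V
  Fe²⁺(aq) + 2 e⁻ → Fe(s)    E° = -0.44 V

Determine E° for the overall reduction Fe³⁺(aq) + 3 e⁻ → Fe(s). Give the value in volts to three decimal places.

-0.037 V

Standard free energies of sequential steps add: ΔG°₃ = ΔG°₁ + ΔG°₂, so n₃E°₃ = n₁E°₁ + n₂E°₂.
E°₃ = (1×+0.77 + 2×-0.44) / 3 = (-0.110) / 3 = -0.037 V.
Simply averaging or adding the two E° values would be wrong; the electron-weighted sum is required.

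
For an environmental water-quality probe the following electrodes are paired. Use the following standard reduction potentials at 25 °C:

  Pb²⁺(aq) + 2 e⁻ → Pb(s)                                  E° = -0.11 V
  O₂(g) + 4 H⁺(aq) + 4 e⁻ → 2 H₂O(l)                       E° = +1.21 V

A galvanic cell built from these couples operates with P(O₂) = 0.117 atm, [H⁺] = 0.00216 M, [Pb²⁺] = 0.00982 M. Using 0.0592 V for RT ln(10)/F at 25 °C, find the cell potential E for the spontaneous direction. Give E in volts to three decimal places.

O₂/H₂O is the cathode (higher E°), Pb²⁺/Pb the anode: E°cell = +1.21 − (-0.11) = +1.32 V, n = 4.
Overall: O₂(g) + 4 H⁺(aq) + 2 Pb(s) → 2 H₂O(l) + 2 Pb²⁺(aq)
Q = [Pb²⁺]^2 / (P(O₂)·[H⁺]^4); log Q = 7.578.
E = E° − (0.0592/n) log Q = +1.32 − (0.0592/4)(7.578) = +1.208 V.

+1.208 V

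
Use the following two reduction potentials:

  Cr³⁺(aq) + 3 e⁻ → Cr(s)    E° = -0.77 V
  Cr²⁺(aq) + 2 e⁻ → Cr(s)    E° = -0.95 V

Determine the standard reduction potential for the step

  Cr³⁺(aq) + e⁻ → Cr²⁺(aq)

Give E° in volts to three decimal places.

Sequential free energies add, so n₃E°₃ = n₁E°₁ + n₂E°₂.
With n₃ = 3, and the known step contributing 2×(-0.95) V, the unknown satisfies 1·E° = 3×(-0.77) − 2×(-0.95) = -0.410.
E° = -0.410 / 1 = -0.410 V.

-0.410 V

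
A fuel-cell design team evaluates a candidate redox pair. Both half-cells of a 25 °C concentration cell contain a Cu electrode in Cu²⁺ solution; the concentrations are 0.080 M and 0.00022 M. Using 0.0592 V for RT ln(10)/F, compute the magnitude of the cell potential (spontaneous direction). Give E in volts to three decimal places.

+0.076 V

For a concentration cell E°cell = 0. The 0.080 M side is the cathode (reduction is favoured where [Cu²⁺] is higher).
With n = 2, E = −(0.0592/2) log([Cu²⁺]ₐₙ/[Cu²⁺]꜀ₐₜ) = −(0.0592/2) log(0.00022/0.08) = −(0.0592/2)(-2.561) = +0.076 V.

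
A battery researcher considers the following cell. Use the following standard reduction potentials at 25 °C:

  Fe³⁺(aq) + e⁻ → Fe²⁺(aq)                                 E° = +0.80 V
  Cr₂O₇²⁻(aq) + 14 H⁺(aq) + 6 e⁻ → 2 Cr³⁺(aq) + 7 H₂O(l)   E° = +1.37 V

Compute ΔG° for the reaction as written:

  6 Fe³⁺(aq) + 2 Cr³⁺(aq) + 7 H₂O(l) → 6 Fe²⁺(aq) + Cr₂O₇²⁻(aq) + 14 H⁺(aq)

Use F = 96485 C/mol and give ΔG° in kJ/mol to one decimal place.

As written, Fe³⁺/Fe²⁺ is reduced (cathode) and Cr₂O₇²⁻/Cr³⁺ is oxidised (anode), so E°cell = (+0.80) − (+1.37) = -0.57 V.
Balancing electrons gives n = 6.
ΔG° = −nFE° = −(6)(96485)(-0.57) = 329,979 J = +330.0 kJ/mol.

+330.0 kJ/mol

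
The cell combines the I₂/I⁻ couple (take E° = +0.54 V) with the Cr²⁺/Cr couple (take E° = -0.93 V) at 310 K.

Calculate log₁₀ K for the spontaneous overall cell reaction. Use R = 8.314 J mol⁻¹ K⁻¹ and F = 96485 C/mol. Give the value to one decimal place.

47.8

Cathode: I₂/I⁻; anode: Cr²⁺/Cr. E°cell = (+0.54) − (-0.93) = +1.47 V, with n = 2.
ΔG° = −nFE° = −RT ln K, so ln K = nFE°/(RT) = (2)(96485)(+1.47) / ((8.314)(310)) = 110.061.
log₁₀ K = 110.061 / ln 10 = 47.8.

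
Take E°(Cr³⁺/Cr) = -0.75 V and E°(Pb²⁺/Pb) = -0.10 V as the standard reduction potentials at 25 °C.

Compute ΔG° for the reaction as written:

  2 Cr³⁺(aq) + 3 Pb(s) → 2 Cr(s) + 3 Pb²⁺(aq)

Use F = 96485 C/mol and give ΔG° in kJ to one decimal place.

As written, Cr³⁺/Cr is reduced (cathode) and Pb²⁺/Pb is oxidised (anode), so E°cell = (-0.75) − (-0.10) = -0.65 V.
Balancing electrons gives n = 6.
ΔG° = −nFE° = −(6)(96485)(-0.65) = 376,292 J = +376.3 kJ.

+376.3 kJ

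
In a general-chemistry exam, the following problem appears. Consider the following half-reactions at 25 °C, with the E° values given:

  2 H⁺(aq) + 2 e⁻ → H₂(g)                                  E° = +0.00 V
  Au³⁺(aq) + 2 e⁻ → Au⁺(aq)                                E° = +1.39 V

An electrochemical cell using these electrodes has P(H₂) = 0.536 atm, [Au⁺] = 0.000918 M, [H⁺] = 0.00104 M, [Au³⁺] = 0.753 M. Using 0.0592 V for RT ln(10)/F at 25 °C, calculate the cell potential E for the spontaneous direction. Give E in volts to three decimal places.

Au³⁺/Au⁺ is the cathode (higher E°), H⁺/H₂ the anode: E°cell = +1.39 − (+0.00) = +1.39 V, n = 2.
Overall: Au³⁺(aq) + H₂(g) → Au⁺(aq) + 2 H⁺(aq)
Q = [Au⁺]·[H⁺]^2 / ([Au³⁺]·P(H₂)); log Q = -8.609.
E = E° − (0.0592/n) log Q = +1.39 − (0.0592/2)(-8.609) = +1.645 V.

+1.645 V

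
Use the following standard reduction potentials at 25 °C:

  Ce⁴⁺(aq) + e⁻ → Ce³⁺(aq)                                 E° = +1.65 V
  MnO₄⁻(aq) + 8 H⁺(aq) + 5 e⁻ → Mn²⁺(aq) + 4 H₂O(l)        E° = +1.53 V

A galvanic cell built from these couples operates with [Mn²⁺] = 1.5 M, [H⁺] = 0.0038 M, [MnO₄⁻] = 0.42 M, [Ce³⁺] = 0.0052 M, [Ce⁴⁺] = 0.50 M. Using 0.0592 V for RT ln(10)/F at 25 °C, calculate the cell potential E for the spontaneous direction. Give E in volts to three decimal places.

+0.473 V

Ce⁴⁺/Ce³⁺ is the cathode (higher E°), MnO₄⁻/Mn²⁺ the anode: E°cell = +1.65 − (+1.53) = +0.12 V, n = 5.
Overall: 5 Ce⁴⁺(aq) + Mn²⁺(aq) + 4 H₂O(l) → 5 Ce³⁺(aq) + MnO₄⁻(aq) + 8 H⁺(aq)
Q = [Ce³⁺]^5·[MnO₄⁻]·[H⁺]^8 / ([Ce⁴⁺]^5·[Mn²⁺]); log Q = -29.829.
E = E° − (0.0592/n) log Q = +0.12 − (0.0592/5)(-29.829) = +0.473 V.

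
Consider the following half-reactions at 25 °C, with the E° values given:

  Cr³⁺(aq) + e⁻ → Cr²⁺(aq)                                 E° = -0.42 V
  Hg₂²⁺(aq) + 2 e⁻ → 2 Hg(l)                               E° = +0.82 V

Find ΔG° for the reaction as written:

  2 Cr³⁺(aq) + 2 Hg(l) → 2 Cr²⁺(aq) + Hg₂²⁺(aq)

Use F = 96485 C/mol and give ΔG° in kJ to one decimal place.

As written, Cr³⁺/Cr²⁺ is reduced (cathode) and Hg₂²⁺/Hg is oxidised (anode), so E°cell = (-0.42) − (+0.82) = -1.24 V.
Balancing electrons gives n = 2.
ΔG° = −nFE° = −(2)(96485)(-1.24) = 239,283 J = +239.3 kJ.

+239.3 kJ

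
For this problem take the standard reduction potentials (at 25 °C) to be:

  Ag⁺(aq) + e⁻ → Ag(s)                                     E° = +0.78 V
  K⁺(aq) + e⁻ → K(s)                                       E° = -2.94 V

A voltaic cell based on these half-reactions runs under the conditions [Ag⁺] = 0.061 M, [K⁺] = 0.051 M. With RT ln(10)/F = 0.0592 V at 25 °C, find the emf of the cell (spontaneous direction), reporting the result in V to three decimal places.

Ag⁺/Ag is the cathode (higher E°), K⁺/K the anode: E°cell = +0.78 − (-2.94) = +3.72 V, n = 1.
Overall: Ag⁺(aq) + K(s) → Ag(s) + K⁺(aq)
Q = [K⁺] / ([Ag⁺]); log Q = -0.078.
E = E° − (0.0592/n) log Q = +3.72 − (0.0592/1)(-0.078) = +3.725 V.

+3.725 V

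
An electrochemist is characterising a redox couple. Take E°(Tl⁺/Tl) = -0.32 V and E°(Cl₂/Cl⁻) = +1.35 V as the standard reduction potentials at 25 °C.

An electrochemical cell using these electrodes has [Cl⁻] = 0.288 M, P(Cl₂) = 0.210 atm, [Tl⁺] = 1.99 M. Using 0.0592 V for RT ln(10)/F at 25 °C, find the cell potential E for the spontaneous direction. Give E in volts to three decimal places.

Cl₂/Cl⁻ is the cathode (higher E°), Tl⁺/Tl the anode: E°cell = +1.35 − (-0.32) = +1.67 V, n = 2.
Overall: Cl₂(g) + 2 Tl(s) → 2 Cl⁻(aq) + 2 Tl⁺(aq)
Q = [Cl⁻]^2·[Tl⁺]^2 / (P(Cl₂)); log Q = 0.194.
E = E° − (0.0592/n) log Q = +1.67 − (0.0592/2)(0.194) = +1.664 V.

+1.664 V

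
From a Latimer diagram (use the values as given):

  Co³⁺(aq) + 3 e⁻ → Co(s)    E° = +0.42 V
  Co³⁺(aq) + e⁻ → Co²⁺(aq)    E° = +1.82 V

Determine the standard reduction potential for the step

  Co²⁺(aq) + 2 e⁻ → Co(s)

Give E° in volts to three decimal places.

Sequential free energies add, so n₃E°₃ = n₁E°₁ + n₂E°₂.
With n₃ = 3, and the known step contributing 1×(+1.82) V, the unknown satisfies 2·E° = 3×(+0.42) − 1×(+1.82) = -0.560.
E° = -0.560 / 2 = -0.280 V.

-0.280 V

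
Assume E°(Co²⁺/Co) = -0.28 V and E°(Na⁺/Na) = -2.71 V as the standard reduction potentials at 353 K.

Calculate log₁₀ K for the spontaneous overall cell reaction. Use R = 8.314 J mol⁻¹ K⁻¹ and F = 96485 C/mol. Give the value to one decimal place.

69.4

Cathode: Co²⁺/Co; anode: Na⁺/Na. E°cell = (-0.28) − (-2.71) = +2.43 V, with n = 2.
ΔG° = −nFE° = −RT ln K, so ln K = nFE°/(RT) = (2)(96485)(+2.43) / ((8.314)(353)) = 159.776.
log₁₀ K = 159.776 / ln 10 = 69.4.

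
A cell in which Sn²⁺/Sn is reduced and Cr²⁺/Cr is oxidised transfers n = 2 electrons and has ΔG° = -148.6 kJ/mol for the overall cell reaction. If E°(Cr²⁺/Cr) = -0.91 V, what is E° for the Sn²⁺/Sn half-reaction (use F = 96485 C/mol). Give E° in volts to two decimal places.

E°cell = −ΔG°/(nF) = −(-148.6×10³)/((2)(96485)) = +0.770 V.
Since Sn²⁺/Sn is the cathode and Cr²⁺/Cr the anode, E°cell = E°(Sn²⁺/Sn) − E°(Cr²⁺/Cr).
So E°(Sn²⁺/Sn) = E°cell + E°(Cr²⁺/Cr) = +0.770 + (-0.91) = -0.14 V.

-0.14 V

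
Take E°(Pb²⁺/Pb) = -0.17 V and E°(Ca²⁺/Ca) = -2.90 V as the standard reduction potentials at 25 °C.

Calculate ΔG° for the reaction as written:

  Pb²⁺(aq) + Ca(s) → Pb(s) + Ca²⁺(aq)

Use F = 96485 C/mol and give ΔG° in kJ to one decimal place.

-526.8 kJ

As written, Pb²⁺/Pb is reduced (cathode) and Ca²⁺/Ca is oxidised (anode), so E°cell = (-0.17) − (-2.90) = +2.73 V.
Balancing electrons gives n = 2.
ΔG° = −nFE° = −(2)(96485)(+2.73) = -526,808 J = -526.8 kJ.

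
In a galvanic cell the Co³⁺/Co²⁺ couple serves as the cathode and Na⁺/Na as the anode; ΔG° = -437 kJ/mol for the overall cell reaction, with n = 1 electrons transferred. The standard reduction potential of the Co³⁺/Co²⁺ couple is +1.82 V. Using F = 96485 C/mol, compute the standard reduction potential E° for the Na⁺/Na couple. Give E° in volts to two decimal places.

E°cell = −ΔG°/(nF) = −(-437×10³)/((1)(96485)) = +4.529 V.
Since Co³⁺/Co²⁺ is the cathode and Na⁺/Na the anode, E°cell = E°(Co³⁺/Co²⁺) − E°(Na⁺/Na).
So E°(Na⁺/Na) = E°(Co³⁺/Co²⁺) − E°cell = (+1.82) − (+4.529) = -2.71 V.

-2.71 V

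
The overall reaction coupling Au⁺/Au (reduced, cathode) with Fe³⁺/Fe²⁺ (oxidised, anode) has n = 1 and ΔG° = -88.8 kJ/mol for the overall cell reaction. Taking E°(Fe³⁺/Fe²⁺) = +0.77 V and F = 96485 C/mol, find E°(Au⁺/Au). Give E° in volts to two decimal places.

E°cell = −ΔG°/(nF) = −(-88.8×10³)/((1)(96485)) = +0.920 V.
Since Au⁺/Au is the cathode and Fe³⁺/Fe²⁺ the anode, E°cell = E°(Au⁺/Au) − E°(Fe³⁺/Fe²⁺).
So E°(Au⁺/Au) = E°cell + E°(Fe³⁺/Fe²⁺) = +0.920 + (+0.77) = +1.69 V.

+1.69 V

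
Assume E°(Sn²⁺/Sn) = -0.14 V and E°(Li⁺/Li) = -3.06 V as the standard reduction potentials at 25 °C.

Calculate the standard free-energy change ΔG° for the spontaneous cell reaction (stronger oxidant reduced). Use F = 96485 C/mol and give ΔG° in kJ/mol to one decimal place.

Sn²⁺/Sn (E° = -0.14 V) is the cathode; Li⁺/Li (E° = -3.06 V) is the anode, so E°cell = +2.92 V.
Balancing electrons gives n = 2 (lcm of 2 and 1).
ΔG° = −nFE° = −(2)(96485)(+2.92) = -563,472 J = -563.5 kJ/mol.

-563.5 kJ/mol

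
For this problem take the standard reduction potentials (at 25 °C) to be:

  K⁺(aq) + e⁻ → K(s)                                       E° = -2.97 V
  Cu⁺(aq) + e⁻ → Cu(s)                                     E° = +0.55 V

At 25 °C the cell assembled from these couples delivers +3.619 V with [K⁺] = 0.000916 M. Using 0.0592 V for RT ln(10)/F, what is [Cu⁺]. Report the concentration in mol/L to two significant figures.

0.043 M

Cu⁺/Cu is the cathode, K⁺/K the anode: E°cell = +3.52 V, n = 1.
Overall reaction: Cu⁺(aq) + K(s) → Cu(s) + K⁺(aq); Q = [K⁺]^1/[Cu⁺]^1.
From E = E° − (0.0592/n) log Q: log Q = (E° − E)·n/0.0592 = (+3.52 − (+3.619))·1/0.0592 = -1.6723.
So 1·log[Cu⁺] = 1·log(0.000916) − log Q = -3.0381 − (-1.6723) = -1.3658; [Cu⁺] = 10^(-1.3658) ≈ 0.043 M.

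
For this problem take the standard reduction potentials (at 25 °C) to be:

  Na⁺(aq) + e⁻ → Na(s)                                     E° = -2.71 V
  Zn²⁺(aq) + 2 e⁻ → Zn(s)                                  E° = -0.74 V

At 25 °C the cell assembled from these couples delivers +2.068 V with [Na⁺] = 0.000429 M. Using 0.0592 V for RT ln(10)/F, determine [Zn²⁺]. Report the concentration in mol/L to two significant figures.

Zn²⁺/Zn is the cathode, Na⁺/Na the anode: E°cell = +1.97 V, n = 2.
Overall reaction: Zn²⁺(aq) + 2 Na(s) → Zn(s) + 2 Na⁺(aq); Q = [Na⁺]^2/[Zn²⁺]^1.
From E = E° − (0.0592/n) log Q: log Q = (E° − E)·n/0.0592 = (+1.97 − (+2.068))·2/0.0592 = -3.3108.
So 1·log[Zn²⁺] = 2·log(0.000429) − log Q = -6.7351 − (-3.3108) = -3.4243; [Zn²⁺] = 10^(-3.4243) ≈ 0.00038 M.

0.00038 M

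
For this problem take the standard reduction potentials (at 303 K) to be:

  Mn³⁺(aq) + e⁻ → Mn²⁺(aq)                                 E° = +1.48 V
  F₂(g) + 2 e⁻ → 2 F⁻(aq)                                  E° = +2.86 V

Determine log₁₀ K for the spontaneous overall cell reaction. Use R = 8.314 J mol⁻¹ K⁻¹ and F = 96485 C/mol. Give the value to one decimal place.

45.9

Cathode: F₂/F⁻; anode: Mn³⁺/Mn²⁺. E°cell = (+2.86) − (+1.48) = +1.38 V, with n = 2.
ΔG° = −nFE° = −RT ln K, so ln K = nFE°/(RT) = (2)(96485)(+1.38) / ((8.314)(303)) = 105.710.
log₁₀ K = 105.710 / ln 10 = 45.9.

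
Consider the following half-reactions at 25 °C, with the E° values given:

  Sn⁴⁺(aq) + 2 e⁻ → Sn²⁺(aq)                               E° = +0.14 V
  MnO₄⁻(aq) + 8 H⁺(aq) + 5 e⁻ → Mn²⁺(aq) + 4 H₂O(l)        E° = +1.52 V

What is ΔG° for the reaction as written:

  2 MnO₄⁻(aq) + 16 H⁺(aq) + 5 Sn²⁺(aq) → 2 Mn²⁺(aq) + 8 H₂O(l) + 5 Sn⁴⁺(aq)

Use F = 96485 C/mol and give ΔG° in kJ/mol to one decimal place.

As written, MnO₄⁻/Mn²⁺ is reduced (cathode) and Sn⁴⁺/Sn²⁺ is oxidised (anode), so E°cell = (+1.52) − (+0.14) = +1.38 V.
Balancing electrons gives n = 10.
ΔG° = −nFE° = −(10)(96485)(+1.38) = -1,331,493 J = -1331.5 kJ/mol.

-1331.5 kJ/mol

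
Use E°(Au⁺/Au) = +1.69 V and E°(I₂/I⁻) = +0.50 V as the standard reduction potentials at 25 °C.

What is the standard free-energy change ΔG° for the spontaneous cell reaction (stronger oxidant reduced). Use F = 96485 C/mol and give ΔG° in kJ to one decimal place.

-229.6 kJ

Au⁺/Au (E° = +1.69 V) is the cathode; I₂/I⁻ (E° = +0.50 V) is the anode, so E°cell = +1.19 V.
Balancing electrons gives n = 2 (lcm of 1 and 2).
ΔG° = −nFE° = −(2)(96485)(+1.19) = -229,634 J = -229.6 kJ.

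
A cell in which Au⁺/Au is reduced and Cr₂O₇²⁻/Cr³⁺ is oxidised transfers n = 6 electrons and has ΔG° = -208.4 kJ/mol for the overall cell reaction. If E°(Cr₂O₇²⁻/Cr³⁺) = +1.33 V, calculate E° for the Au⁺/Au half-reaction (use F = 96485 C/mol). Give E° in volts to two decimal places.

+1.69 V

E°cell = −ΔG°/(nF) = −(-208.4×10³)/((6)(96485)) = +0.360 V.
Since Au⁺/Au is the cathode and Cr₂O₇²⁻/Cr³⁺ the anode, E°cell = E°(Au⁺/Au) − E°(Cr₂O₇²⁻/Cr³⁺).
So E°(Au⁺/Au) = E°cell + E°(Cr₂O₇²⁻/Cr³⁺) = +0.360 + (+1.33) = +1.69 V.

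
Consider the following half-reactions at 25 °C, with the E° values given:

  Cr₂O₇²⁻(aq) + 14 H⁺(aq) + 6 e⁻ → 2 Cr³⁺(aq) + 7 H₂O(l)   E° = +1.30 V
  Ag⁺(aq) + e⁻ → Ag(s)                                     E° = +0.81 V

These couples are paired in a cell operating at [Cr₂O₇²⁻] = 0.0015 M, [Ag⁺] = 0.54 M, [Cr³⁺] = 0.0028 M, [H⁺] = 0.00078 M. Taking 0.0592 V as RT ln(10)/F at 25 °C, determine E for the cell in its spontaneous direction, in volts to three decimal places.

+0.099 V

Cr₂O₇²⁻/Cr³⁺ is the cathode (higher E°), Ag⁺/Ag the anode: E°cell = +1.30 − (+0.81) = +0.49 V, n = 6.
Overall: Cr₂O₇²⁻(aq) + 14 H⁺(aq) + 6 Ag(s) → 2 Cr³⁺(aq) + 7 H₂O(l) + 6 Ag⁺(aq)
Q = [Cr³⁺]^2·[Ag⁺]^6 / ([Cr₂O₇²⁻]·[H⁺]^14); log Q = 39.623.
E = E° − (0.0592/n) log Q = +0.49 − (0.0592/6)(39.623) = +0.099 V.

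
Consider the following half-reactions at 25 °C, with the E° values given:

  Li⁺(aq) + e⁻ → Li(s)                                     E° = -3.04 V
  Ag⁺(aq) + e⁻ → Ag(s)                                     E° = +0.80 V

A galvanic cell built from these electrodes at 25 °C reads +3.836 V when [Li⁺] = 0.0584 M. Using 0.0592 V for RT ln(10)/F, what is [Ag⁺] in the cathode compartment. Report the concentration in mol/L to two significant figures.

Ag⁺/Ag is the cathode, Li⁺/Li the anode: E°cell = +3.84 V, n = 1.
Overall reaction: Ag⁺(aq) + Li(s) → Ag(s) + Li⁺(aq); Q = [Li⁺]^1/[Ag⁺]^1.
From E = E° − (0.0592/n) log Q: log Q = (E° − E)·n/0.0592 = (+3.84 − (+3.836))·1/0.0592 = 0.0676.
So 1·log[Ag⁺] = 1·log(0.0584) − log Q = -1.2336 − (0.0676) = -1.3012; [Ag⁺] = 10^(-1.3012) ≈ 0.050 M.

0.050 M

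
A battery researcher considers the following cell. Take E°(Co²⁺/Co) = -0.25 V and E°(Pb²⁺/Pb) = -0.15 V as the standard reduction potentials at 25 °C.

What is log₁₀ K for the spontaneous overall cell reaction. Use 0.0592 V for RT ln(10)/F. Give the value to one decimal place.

3.4

Cathode: Pb²⁺/Pb; anode: Co²⁺/Co. E°cell = +0.10 V, n = 2.
log K = nE°cell / 0.0592 = (2)(+0.10) / 0.0592 = 3.4.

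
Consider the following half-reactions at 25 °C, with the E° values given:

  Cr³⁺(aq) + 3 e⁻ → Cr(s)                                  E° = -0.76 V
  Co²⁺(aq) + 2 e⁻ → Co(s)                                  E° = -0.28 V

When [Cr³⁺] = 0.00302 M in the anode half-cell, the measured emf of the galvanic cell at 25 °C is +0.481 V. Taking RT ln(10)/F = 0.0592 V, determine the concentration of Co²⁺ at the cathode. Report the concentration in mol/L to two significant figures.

0.023 M

Co²⁺/Co is the cathode, Cr³⁺/Cr the anode: E°cell = +0.48 V, n = 6.
Overall reaction: 3 Co²⁺(aq) + 2 Cr(s) → 3 Co(s) + 2 Cr³⁺(aq); Q = [Cr³⁺]^2/[Co²⁺]^3.
From E = E° − (0.0592/n) log Q: log Q = (E° − E)·n/0.0592 = (+0.48 − (+0.481))·6/0.0592 = -0.1014.
So 3·log[Co²⁺] = 2·log(0.00302) − log Q = -5.0400 − (-0.1014) = -4.9386; log[Co²⁺] = -4.9386 / 3 = -1.6462; [Co²⁺] = 10^(-1.6462) ≈ 0.023 M.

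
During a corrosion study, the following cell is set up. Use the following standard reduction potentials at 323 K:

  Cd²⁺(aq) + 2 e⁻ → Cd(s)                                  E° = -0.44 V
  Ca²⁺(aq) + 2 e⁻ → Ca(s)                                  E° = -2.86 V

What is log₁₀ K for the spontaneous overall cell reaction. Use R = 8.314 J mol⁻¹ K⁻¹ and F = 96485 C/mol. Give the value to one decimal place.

75.5

Cathode: Cd²⁺/Cd; anode: Ca²⁺/Ca. E°cell = (-0.44) − (-2.86) = +2.42 V, with n = 2.
ΔG° = −nFE° = −RT ln K, so ln K = nFE°/(RT) = (2)(96485)(+2.42) / ((8.314)(323)) = 173.897.
log₁₀ K = 173.897 / ln 10 = 75.5.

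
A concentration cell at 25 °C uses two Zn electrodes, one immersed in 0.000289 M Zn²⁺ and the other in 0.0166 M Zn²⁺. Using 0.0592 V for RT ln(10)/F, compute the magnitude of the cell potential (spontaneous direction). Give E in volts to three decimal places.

For a concentration cell E°cell = 0. The 0.0166 M side is the cathode (reduction is favoured where [Zn²⁺] is higher).
With n = 2, E = −(0.0592/2) log([Zn²⁺]ₐₙ/[Zn²⁺]꜀ₐₜ) = −(0.0592/2) log(0.000289/0.0166) = −(0.0592/2)(-1.759) = +0.052 V.

+0.052 V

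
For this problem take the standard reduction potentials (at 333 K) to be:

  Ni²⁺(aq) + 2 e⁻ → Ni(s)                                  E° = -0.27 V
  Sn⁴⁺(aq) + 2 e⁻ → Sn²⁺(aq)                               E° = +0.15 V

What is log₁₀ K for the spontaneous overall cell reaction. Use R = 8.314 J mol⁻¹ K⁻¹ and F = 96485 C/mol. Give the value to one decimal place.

12.7

Cathode: Sn⁴⁺/Sn²⁺; anode: Ni²⁺/Ni. E°cell = (+0.15) − (-0.27) = +0.42 V, with n = 2.
ΔG° = −nFE° = −RT ln K, so ln K = nFE°/(RT) = (2)(96485)(+0.42) / ((8.314)(333)) = 29.274.
log₁₀ K = 29.274 / ln 10 = 12.7.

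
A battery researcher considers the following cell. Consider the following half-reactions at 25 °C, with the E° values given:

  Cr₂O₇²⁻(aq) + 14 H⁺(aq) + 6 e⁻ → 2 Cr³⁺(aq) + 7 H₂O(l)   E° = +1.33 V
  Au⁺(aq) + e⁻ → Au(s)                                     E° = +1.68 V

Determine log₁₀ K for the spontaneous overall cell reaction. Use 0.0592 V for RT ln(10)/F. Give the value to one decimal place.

Cathode: Au⁺/Au; anode: Cr₂O₇²⁻/Cr³⁺. E°cell = +0.35 V, n = 6.
log K = nE°cell / 0.0592 = (6)(+0.35) / 0.0592 = 35.5.

35.5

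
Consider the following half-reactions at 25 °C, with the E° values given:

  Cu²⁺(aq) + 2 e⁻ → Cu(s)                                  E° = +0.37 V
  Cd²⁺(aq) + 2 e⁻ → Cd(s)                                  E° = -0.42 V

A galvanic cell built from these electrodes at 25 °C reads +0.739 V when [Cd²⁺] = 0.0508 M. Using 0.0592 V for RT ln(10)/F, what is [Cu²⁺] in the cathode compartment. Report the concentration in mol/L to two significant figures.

Cu²⁺/Cu is the cathode, Cd²⁺/Cd the anode: E°cell = +0.79 V, n = 2.
Overall reaction: Cu²⁺(aq) + Cd(s) → Cu(s) + Cd²⁺(aq); Q = [Cd²⁺]^1/[Cu²⁺]^1.
From E = E° − (0.0592/n) log Q: log Q = (E° − E)·n/0.0592 = (+0.79 − (+0.739))·2/0.0592 = 1.7230.
So 1·log[Cu²⁺] = 1·log(0.0508) − log Q = -1.2941 − (1.7230) = -3.0171; [Cu²⁺] = 10^(-3.0171) ≈ 0.00096 M.

0.00096 M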